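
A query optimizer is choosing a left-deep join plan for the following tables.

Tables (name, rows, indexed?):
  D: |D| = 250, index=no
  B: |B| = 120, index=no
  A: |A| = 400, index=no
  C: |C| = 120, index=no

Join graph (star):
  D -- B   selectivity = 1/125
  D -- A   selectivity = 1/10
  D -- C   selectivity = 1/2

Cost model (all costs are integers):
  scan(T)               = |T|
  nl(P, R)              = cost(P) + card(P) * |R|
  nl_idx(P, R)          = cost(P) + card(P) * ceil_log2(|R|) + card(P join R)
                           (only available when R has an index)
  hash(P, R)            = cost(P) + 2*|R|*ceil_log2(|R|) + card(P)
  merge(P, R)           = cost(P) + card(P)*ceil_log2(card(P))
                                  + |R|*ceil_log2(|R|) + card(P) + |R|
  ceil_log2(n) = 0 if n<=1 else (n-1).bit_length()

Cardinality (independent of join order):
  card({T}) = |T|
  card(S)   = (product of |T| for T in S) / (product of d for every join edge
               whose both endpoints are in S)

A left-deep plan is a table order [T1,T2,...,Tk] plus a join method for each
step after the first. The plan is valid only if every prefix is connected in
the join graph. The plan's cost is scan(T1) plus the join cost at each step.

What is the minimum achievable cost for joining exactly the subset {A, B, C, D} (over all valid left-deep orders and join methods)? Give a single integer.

19620

Selinger DP over subsets of {A,B,C,D}:
  {D}: scan cost=250, card=250
  {B}: scan cost=120, card=120
  {A}: scan cost=400, card=400
  {C}: scan cost=120, card=120
  {BD}: card=240; try (B,hash)→2180, (D,merge)→3330, (B,merge)→3460, (D,hash)→4240, (D,nl)→30120, (B,nl)→30250; best=2180 via (B,hash)
  {AD}: card=10000; try (D,hash)→4800, (A,merge)→6500, (D,merge)→6650, (A,hash)→7700, (A,nl)→100250, (D,nl)→100400; best=4800 via (D,hash)
  {CD}: card=15000; try (C,hash)→2180, (D,merge)→3330, (C,merge)→3460, (D,hash)→4240, (D,nl)→30120, (C,nl)→30250; best=2180 via (C,hash)
  {ABD}: card=9600; try (A,merge)→8340, (A,hash)→9620, (B,hash)→16480, (A,nl)→98180, (B,merge)→155760, (B,nl)→1204800; best=8340 via (A,merge)
  {BCD}: card=14400; try (C,hash)→4100, (C,merge)→5300, (B,hash)→18860, (C,nl)→30980, (B,merge)→228140, (B,nl)→1802180; best=4100 via (C,hash)
  {ACD}: card=600000; try (C,hash)→16480, (A,hash)→24380, (C,merge)→155760, (A,merge)→231180, (C,nl)→1204800, (A,nl)→6002180; best=16480 via (C,hash)
  {ABCD}: card=576000; try (C,hash)→19620, (A,hash)→25700, (C,merge)→153300, (A,merge)→224100, (B,hash)→618160, (C,nl)→1160340 …(+3); best=19620 via (C,hash)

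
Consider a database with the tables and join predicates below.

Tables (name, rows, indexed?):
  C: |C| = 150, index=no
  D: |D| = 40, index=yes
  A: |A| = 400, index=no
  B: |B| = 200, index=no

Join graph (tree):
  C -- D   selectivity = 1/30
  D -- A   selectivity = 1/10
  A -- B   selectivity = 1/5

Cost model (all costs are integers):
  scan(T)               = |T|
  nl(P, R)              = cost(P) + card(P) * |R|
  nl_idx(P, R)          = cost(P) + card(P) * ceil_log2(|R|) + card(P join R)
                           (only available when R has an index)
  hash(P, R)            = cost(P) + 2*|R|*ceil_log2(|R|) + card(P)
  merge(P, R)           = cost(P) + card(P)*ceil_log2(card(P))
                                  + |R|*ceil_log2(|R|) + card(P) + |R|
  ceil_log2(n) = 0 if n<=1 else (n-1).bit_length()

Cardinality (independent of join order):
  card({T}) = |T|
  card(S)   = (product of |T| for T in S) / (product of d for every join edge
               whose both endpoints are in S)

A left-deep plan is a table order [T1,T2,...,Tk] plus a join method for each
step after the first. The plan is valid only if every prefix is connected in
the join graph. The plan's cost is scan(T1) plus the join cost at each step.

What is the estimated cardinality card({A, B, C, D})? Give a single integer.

Tables in S: A(400), B(200), C(150), D(40)
Edges inside S: C-D(d=30), D-A(d=10), A-B(d=5)
numerator = 400 * 200 * 150 * 40 = 480000000
denominator = 30 * 10 * 5 = 1500
card(S) = 480000000 / 1500 = 320000

320000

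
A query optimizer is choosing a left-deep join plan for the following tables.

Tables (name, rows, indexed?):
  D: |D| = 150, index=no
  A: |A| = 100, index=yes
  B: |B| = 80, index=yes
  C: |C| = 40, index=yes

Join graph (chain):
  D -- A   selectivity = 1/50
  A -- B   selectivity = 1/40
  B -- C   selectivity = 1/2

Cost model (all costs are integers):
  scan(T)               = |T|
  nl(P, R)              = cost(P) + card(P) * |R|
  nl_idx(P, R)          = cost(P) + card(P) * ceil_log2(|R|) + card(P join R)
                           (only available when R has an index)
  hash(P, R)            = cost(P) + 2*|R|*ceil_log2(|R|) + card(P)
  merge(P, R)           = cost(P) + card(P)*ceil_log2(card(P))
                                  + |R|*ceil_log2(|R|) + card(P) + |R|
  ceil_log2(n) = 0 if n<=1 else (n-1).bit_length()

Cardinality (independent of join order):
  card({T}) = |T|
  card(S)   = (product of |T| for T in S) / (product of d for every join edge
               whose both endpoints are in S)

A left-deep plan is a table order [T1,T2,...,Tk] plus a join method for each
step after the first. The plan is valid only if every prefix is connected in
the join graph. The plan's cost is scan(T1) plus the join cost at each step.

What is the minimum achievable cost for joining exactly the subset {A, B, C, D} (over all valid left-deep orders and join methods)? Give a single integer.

Selinger DP over subsets of {A,B,C,D}:
  {D}: scan cost=150, card=150
  {A}: scan cost=100, card=100
  {B}: scan cost=80, card=80
  {C}: scan cost=40, card=40
  {AD}: card=300; try (A,nl_idx)→1500, (A,hash)→1700, (D,merge)→2250, (A,merge)→2300, (D,hash)→2600, (D,nl)→15100 …(+1); best=1500 via (A,nl_idx)
  {AB}: card=200; try (A,nl_idx)→840, (B,nl_idx)→1000, (B,hash)→1320, (A,merge)→1520, (B,merge)→1540, (A,hash)→1560 …(+2); best=840 via (A,nl_idx)
  {BC}: card=1600; try (C,hash)→640, (B,merge)→960, (C,merge)→1000, (B,hash)→1200, (B,nl_idx)→1920, (C,nl_idx)→2160 …(+2); best=640 via (C,hash)
  {ABD}: card=600; try (B,hash)→2920, (D,hash)→3440, (D,merge)→3990, (B,nl_idx)→4200, (B,merge)→5140, (B,nl)→25500 …(+1); best=2920 via (B,hash)
  {ABC}: card=4000; try (C,hash)→1520, (C,merge)→2920, (A,hash)→3640, (C,nl_idx)→6040, (C,nl)→8840, (A,nl_idx)→15840 …(+2); best=1520 via (C,hash)
  {ABCD}: card=12000; try (C,hash)→4000, (D,hash)→7920, (C,merge)→9800, (C,nl_idx)→18520, (C,nl)→26920, (D,merge)→54870 …(+1); best=4000 via (C,hash)

4000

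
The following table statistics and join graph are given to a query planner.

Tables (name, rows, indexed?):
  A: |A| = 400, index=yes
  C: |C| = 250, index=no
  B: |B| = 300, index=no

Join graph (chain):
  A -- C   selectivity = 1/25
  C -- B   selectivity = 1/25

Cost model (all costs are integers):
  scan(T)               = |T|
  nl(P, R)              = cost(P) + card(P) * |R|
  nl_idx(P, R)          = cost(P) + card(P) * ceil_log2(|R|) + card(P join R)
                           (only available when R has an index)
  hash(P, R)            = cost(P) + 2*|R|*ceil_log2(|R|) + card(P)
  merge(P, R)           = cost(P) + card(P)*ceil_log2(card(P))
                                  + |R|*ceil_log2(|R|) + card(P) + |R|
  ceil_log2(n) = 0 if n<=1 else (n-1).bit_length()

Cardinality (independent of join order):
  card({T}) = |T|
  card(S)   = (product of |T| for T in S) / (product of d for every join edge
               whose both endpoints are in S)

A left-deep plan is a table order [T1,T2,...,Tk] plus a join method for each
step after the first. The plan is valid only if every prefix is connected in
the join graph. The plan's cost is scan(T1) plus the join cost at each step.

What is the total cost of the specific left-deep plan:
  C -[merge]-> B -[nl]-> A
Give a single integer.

1205500

step 1: scan C: cost=250, card=250
step 2: join B via merge
    card(P join B) = 250*300/(25) = 3000
    cost = 250 + 250*8 + 300*9 + 250 + 300 = 5500
step 3: join A via nl
    card(P join A) = 3000*400/(25) = 48000
    cost = 5500 + 3000*400 = 1205500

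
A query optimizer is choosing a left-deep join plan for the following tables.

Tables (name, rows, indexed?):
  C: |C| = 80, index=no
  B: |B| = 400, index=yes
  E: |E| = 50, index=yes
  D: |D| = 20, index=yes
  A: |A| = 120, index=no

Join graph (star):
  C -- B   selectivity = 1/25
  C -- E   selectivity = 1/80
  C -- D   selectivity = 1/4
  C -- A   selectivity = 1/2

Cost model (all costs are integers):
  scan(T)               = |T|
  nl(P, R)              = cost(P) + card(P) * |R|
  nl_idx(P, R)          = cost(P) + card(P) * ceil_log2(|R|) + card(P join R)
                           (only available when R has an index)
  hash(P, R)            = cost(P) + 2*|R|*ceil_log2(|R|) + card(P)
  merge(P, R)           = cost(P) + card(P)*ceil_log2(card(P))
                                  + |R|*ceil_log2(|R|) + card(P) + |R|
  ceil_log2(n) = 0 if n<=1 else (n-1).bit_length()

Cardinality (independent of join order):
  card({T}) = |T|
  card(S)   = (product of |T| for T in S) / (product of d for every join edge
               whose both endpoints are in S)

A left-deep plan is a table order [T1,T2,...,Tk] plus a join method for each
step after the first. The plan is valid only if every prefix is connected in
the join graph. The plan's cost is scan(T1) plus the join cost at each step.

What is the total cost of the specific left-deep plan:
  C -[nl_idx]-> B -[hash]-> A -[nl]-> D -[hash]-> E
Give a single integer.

step 1: scan C: cost=80, card=80
step 2: join B via nl_idx
    card(P join B) = 80*400/(25) = 1280
    cost = 80 + 80*9 + 1280 = 2080
step 3: join A via hash
    card(P join A) = 1280*120/(2) = 76800
    cost = 2080 + 2*120*7 + 1280 = 5040
step 4: join D via nl
    card(P join D) = 76800*20/(4) = 384000
    cost = 5040 + 76800*20 = 1541040
step 5: join E via hash
    card(P join E) = 384000*50/(80) = 240000
    cost = 1541040 + 2*50*6 + 384000 = 1925640

1925640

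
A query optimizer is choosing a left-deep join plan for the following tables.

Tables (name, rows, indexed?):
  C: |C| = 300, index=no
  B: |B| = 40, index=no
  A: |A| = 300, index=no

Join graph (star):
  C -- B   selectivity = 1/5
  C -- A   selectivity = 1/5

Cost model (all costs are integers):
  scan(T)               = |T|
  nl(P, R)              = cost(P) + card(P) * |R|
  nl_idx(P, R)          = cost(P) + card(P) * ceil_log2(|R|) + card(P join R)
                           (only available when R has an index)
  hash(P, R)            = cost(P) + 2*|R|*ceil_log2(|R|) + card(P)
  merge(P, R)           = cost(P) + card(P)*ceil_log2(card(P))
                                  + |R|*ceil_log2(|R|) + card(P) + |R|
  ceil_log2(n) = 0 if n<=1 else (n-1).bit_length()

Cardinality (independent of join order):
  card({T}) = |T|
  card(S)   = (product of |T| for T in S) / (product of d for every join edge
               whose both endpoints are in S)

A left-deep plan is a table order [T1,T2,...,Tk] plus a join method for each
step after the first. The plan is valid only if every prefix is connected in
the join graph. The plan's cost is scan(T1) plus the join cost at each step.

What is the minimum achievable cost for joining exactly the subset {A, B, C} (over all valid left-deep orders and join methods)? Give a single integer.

8880

Selinger DP over subsets of {A,B,C}:
  {C}: scan cost=300, card=300
  {B}: scan cost=40, card=40
  {A}: scan cost=300, card=300
  {BC}: card=2400; try (B,hash)→1080, (C,merge)→3320, (B,merge)→3580, (C,hash)→5480, (C,nl)→12040, (B,nl)→12300; best=1080 via (B,hash)
  {AC}: card=18000; try (C,hash)→6000, (A,hash)→6000, (C,merge)→6300, (A,merge)→6300, (C,nl)→90300, (A,nl)→90300; best=6000 via (C,hash)
  {ABC}: card=144000; try (A,hash)→8880, (B,hash)→24480, (A,merge)→35280, (B,merge)→294280, (A,nl)→721080, (B,nl)→726000; best=8880 via (A,hash)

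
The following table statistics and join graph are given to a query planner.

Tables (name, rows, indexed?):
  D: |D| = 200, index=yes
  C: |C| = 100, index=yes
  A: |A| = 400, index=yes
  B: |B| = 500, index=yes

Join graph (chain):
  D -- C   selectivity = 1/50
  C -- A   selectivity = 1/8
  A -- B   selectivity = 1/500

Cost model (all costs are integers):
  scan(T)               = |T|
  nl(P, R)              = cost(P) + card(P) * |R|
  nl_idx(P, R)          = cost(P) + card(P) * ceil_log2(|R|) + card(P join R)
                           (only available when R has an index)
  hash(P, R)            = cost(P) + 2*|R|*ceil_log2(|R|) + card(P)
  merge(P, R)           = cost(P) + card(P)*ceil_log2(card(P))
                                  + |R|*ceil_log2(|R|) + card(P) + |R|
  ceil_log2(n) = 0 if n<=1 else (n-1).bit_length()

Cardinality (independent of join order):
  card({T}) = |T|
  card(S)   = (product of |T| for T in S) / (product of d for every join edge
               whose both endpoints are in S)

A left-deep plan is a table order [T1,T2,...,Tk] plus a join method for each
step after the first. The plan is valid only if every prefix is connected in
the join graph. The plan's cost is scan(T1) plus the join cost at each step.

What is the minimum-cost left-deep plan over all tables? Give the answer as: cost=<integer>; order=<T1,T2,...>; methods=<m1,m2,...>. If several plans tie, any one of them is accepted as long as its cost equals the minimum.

cost=14400; order=A,B,C,D; methods=nl_idx,hash,hash

Selinger DP (subsets sized 1..n):
  {D}: scan cost=200, card=200
  {C}: scan cost=100, card=100
  {A}: scan cost=400, card=400
  {B}: scan cost=500, card=500
  {CD}: card=400; try (D,nl_idx)→1300, (C,hash)→1800, (C,nl_idx)→2000, (D,merge)→2700, (C,merge)→2800, (D,hash)→3400 …(+2); best=1300 via (D,nl_idx)
  {AC}: card=5000; try (C,hash)→2200, (A,merge)→4900, (C,merge)→5200, (A,nl_idx)→6000, (A,hash)→7400, (C,nl_idx)→8200 …(+2); best=2200 via (C,hash)
  {AB}: card=400; try (B,nl_idx)→4400, (A,nl_idx)→5400, (A,hash)→8200, (B,merge)→9400, (A,merge)→9500, (B,hash)→9800 …(+2); best=4400 via (B,nl_idx)
  {ACD}: card=20000; try (A,hash)→8900, (A,merge)→9300, (D,hash)→10400, (A,nl_idx)→24900, (D,nl_idx)→62200, (D,merge)→74000 …(+2); best=8900 via (A,hash)
  {ABC}: card=5000; try (C,hash)→6200, (C,merge)→9200, (C,nl_idx)→12200, (B,hash)→16200, (C,nl)→44400, (B,nl_idx)→52200 …(+2); best=6200 via (C,hash)
  {ABCD}: card=20000; try (D,hash)→14400, (B,hash)→37900, (D,nl_idx)→66200, (D,merge)→78000, (B,nl_idx)→208900, (B,merge)→333900 …(+2); best=14400 via (D,hash)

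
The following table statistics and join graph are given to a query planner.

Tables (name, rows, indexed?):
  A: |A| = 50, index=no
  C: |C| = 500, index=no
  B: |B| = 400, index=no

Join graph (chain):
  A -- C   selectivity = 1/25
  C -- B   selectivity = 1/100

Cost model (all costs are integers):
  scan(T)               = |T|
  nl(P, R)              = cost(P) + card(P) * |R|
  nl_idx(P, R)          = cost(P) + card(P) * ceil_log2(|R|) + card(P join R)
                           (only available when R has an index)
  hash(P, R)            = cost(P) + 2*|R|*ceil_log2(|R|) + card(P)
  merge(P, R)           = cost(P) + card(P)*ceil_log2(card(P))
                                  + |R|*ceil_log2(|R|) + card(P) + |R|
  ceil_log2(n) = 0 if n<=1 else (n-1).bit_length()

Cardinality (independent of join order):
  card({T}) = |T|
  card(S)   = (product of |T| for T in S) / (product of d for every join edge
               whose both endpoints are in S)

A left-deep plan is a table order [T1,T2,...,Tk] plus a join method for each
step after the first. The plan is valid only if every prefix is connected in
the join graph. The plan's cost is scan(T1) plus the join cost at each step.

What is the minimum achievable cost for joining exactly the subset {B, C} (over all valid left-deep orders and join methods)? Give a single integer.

Selinger DP over subsets of {B,C}:
  {C}: scan cost=500, card=500
  {B}: scan cost=400, card=400
  {BC}: card=2000; try (B,hash)→8200, (C,merge)→9400, (B,merge)→9500, (C,hash)→9800, (C,nl)→200400, (B,nl)→200500; best=8200 via (B,hash)

8200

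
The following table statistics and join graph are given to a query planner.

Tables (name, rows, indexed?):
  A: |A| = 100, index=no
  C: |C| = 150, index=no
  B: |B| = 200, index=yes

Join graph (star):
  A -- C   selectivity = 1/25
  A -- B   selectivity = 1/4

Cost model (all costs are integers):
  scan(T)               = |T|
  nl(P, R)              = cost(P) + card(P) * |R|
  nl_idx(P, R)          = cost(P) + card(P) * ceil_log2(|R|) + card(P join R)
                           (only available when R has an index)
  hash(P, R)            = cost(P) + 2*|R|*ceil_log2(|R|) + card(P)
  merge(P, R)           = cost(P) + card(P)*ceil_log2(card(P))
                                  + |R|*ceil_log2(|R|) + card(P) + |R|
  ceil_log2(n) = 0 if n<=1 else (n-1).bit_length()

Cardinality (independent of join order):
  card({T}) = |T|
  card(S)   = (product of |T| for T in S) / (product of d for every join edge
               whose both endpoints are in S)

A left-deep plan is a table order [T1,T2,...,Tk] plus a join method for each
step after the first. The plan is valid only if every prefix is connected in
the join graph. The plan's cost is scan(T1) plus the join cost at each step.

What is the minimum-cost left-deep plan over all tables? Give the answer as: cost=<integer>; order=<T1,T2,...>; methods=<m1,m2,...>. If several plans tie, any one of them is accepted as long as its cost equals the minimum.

Selinger DP (subsets sized 1..n):
  {A}: scan cost=100, card=100
  {C}: scan cost=150, card=150
  {B}: scan cost=200, card=200
  {AC}: card=600; try (A,hash)→1700, (C,merge)→2250, (A,merge)→2300, (C,hash)→2600, (C,nl)→15100, (A,nl)→15150; best=1700 via (A,hash)
  {AB}: card=5000; try (A,hash)→1800, (B,merge)→2700, (A,merge)→2800, (B,hash)→3400, (B,nl_idx)→5900, (B,nl)→20100 …(+1); best=1800 via (A,hash)
  {ABC}: card=30000; try (B,hash)→5500, (C,hash)→9200, (B,merge)→10100, (B,nl_idx)→36500, (C,merge)→73150, (B,nl)→121700 …(+1); best=5500 via (B,hash)

cost=5500; order=C,A,B; methods=hash,hash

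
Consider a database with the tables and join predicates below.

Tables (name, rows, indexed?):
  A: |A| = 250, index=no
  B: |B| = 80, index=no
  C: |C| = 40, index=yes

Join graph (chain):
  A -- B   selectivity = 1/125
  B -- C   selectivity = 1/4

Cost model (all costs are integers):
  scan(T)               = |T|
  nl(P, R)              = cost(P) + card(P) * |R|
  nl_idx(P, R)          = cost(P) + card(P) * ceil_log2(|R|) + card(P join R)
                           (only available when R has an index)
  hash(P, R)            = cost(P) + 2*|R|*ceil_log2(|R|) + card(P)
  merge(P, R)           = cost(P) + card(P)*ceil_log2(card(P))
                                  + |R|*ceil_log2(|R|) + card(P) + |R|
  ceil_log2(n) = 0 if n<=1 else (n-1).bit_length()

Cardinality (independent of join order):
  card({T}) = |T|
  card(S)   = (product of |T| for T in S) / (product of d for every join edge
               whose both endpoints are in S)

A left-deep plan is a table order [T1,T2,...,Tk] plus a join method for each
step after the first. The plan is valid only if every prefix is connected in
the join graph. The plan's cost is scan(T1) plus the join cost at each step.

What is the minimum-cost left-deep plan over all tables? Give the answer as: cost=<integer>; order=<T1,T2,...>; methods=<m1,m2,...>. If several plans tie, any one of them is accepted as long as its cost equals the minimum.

cost=2260; order=A,B,C; methods=hash,hash

Selinger DP (subsets sized 1..n):
  {A}: scan cost=250, card=250
  {B}: scan cost=80, card=80
  {C}: scan cost=40, card=40
  {AB}: card=160; try (B,hash)→1620, (A,merge)→2970, (B,merge)→3140, (A,hash)→4160, (A,nl)→20080, (B,nl)→20250; best=1620 via (B,hash)
  {BC}: card=800; try (C,hash)→640, (B,merge)→960, (C,merge)→1000, (B,hash)→1200, (C,nl_idx)→1360, (B,nl)→3240 …(+1); best=640 via (C,hash)
  {ABC}: card=1600; try (C,hash)→2260, (C,merge)→3340, (C,nl_idx)→4180, (A,hash)→5440, (C,nl)→8020, (A,merge)→11690 …(+1); best=2260 via (C,hash)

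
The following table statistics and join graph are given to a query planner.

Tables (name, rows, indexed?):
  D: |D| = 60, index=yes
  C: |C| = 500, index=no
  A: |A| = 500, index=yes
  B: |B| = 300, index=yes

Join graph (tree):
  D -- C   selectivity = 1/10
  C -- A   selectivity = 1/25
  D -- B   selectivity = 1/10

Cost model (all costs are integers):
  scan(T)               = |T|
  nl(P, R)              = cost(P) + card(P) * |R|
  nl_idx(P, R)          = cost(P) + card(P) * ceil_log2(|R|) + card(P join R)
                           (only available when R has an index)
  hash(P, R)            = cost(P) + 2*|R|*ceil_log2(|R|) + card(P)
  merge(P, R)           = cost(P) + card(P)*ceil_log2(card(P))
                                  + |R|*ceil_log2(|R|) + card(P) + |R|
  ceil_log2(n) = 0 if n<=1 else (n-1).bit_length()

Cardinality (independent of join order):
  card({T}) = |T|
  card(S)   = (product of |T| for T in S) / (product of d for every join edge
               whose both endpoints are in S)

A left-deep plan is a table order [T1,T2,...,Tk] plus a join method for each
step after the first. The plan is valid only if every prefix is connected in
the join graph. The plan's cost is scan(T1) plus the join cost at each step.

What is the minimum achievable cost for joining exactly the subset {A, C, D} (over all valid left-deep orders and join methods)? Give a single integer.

13720

Selinger DP over subsets of {A,C,D}:
  {D}: scan cost=60, card=60
  {C}: scan cost=500, card=500
  {A}: scan cost=500, card=500
  {CD}: card=3000; try (D,hash)→1720, (C,merge)→5480, (D,merge)→5920, (D,nl_idx)→6500, (C,hash)→9120, (C,nl)→30060 …(+1); best=1720 via (D,hash)
  {AC}: card=10000; try (C,hash)→10000, (A,hash)→10000, (C,merge)→10500, (A,merge)→10500, (A,nl_idx)→15000, (C,nl)→250500 …(+1); best=10000 via (C,hash)
  {ACD}: card=60000; try (A,hash)→13720, (D,hash)→20720, (A,merge)→45720, (A,nl_idx)→88720, (D,nl_idx)→130000, (D,merge)→160420 …(+2); best=13720 via (A,hash)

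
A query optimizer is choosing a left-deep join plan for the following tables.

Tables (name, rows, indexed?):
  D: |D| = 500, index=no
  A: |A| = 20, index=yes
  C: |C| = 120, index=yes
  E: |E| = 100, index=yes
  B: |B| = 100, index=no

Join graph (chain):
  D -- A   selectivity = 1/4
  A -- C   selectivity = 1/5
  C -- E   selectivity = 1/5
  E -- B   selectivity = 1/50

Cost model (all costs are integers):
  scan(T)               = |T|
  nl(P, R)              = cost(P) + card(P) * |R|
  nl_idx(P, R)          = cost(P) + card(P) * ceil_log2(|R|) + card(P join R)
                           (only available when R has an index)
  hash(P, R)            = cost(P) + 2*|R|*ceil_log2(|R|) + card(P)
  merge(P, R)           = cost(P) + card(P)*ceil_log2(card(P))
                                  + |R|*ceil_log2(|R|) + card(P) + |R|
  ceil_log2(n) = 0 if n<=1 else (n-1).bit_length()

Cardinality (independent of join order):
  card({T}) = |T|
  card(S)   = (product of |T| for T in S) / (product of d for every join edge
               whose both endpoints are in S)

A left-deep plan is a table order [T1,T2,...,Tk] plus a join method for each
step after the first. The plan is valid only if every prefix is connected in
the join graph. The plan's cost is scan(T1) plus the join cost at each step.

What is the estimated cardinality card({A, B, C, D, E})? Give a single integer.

Tables in S: A(20), B(100), C(120), D(500), E(100)
Edges inside S: D-A(d=4), A-C(d=5), C-E(d=5), E-B(d=50)
numerator = 20 * 100 * 120 * 500 * 100 = 12000000000
denominator = 4 * 5 * 5 * 50 = 5000
card(S) = 12000000000 / 5000 = 2400000

2400000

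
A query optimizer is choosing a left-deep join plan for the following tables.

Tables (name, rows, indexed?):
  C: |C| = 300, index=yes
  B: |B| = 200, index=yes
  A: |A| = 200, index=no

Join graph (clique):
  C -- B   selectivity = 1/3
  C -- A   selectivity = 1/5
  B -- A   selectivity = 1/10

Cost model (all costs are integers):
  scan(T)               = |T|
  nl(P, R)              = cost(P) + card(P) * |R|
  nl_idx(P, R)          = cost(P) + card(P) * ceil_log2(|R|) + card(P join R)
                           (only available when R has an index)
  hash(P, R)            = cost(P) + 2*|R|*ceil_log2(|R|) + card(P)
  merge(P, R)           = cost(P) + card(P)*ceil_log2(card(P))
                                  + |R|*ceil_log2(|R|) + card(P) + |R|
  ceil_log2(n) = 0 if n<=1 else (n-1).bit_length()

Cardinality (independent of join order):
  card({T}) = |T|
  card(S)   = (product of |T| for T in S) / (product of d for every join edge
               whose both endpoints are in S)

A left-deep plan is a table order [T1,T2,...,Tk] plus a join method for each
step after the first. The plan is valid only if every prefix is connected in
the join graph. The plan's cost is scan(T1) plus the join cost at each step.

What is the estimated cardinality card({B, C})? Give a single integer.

20000

Tables in S: B(200), C(300)
Edges inside S: C-B(d=3)
numerator = 200 * 300 = 60000
denominator = 3 = 3
card(S) = 60000 / 3 = 20000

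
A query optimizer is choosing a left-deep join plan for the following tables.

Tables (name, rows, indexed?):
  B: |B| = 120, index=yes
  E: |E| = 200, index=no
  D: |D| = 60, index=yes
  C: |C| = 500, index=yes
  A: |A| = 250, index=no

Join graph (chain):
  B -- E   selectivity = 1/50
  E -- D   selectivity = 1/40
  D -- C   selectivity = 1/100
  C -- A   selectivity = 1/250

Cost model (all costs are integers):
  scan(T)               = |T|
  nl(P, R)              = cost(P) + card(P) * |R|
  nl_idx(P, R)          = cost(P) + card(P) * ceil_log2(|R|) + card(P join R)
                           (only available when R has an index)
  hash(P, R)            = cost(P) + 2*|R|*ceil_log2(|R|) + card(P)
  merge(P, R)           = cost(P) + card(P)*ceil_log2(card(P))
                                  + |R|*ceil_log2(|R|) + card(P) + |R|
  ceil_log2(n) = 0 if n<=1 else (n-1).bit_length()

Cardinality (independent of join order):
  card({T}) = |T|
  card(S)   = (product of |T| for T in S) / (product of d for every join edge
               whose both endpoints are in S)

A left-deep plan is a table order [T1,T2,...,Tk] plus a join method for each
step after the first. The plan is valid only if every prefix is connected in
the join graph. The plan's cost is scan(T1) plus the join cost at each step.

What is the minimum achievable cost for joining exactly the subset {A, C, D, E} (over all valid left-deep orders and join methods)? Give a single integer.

7720

Selinger DP over subsets of {A,C,D,E}:
  {E}: scan cost=200, card=200
  {D}: scan cost=60, card=60
  {C}: scan cost=500, card=500
  {A}: scan cost=250, card=250
  {DE}: card=300; try (D,hash)→1120, (D,nl_idx)→1700, (E,merge)→2280, (D,merge)→2420, (E,hash)→3320, (E,nl)→12060 …(+1); best=1120 via (D,hash)
  {CD}: card=300; try (C,nl_idx)→900, (D,hash)→1720, (D,nl_idx)→3800, (C,merge)→5480, (D,merge)→5920, (C,hash)→9120 …(+2); best=900 via (C,nl_idx)
  {AC}: card=500; try (C,nl_idx)→3000, (A,hash)→5000, (C,merge)→7500, (A,merge)→7750, (C,hash)→9500, (C,nl)→125250 …(+1); best=3000 via (C,nl_idx)
  {CDE}: card=1500; try (E,hash)→4400, (C,nl_idx)→5320, (E,merge)→5700, (C,merge)→9120, (C,hash)→10420, (E,nl)→60900 …(+1); best=4400 via (E,hash)
  {ACD}: card=300; try (D,hash)→4220, (A,hash)→5200, (A,merge)→6150, (D,nl_idx)→6300, (D,merge)→8420, (D,nl)→33000 …(+1); best=4220 via (D,hash)
  {ACDE}: card=1500; try (E,hash)→7720, (E,merge)→9020, (A,hash)→9900, (A,merge)→24650, (E,nl)→64220, (A,nl)→379400; best=7720 via (E,hash)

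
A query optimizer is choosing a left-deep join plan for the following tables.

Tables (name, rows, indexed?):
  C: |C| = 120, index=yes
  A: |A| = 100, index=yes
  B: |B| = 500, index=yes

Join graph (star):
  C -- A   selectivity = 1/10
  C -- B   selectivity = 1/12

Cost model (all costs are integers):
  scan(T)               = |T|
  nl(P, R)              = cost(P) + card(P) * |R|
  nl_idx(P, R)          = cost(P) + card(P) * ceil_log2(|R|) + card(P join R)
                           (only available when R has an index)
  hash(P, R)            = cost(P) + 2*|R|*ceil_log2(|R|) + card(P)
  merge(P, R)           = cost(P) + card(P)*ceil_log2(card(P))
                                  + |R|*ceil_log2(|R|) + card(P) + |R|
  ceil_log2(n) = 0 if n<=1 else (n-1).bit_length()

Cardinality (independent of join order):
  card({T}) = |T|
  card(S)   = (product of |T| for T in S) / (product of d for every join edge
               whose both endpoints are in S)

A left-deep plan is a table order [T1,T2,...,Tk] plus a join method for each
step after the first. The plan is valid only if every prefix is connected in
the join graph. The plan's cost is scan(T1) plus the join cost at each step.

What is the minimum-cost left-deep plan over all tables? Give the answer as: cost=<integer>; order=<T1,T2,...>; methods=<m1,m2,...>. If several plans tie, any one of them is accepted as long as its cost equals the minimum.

cost=9080; order=B,C,A; methods=hash,hash

Selinger DP (subsets sized 1..n):
  {C}: scan cost=120, card=120
  {A}: scan cost=100, card=100
  {B}: scan cost=500, card=500
  {AC}: card=1200; try (A,hash)→1640, (C,merge)→1860, (C,hash)→1880, (A,merge)→1880, (C,nl_idx)→2000, (A,nl_idx)→2160 …(+2); best=1640 via (A,hash)
  {BC}: card=5000; try (C,hash)→2680, (B,merge)→6080, (B,nl_idx)→6200, (C,merge)→6460, (C,nl_idx)→9000, (B,hash)→9240 …(+2); best=2680 via (C,hash)
  {ABC}: card=50000; try (A,hash)→9080, (B,hash)→11840, (B,merge)→21040, (B,nl_idx)→62440, (A,merge)→73480, (A,nl_idx)→87680 …(+2); best=9080 via (A,hash)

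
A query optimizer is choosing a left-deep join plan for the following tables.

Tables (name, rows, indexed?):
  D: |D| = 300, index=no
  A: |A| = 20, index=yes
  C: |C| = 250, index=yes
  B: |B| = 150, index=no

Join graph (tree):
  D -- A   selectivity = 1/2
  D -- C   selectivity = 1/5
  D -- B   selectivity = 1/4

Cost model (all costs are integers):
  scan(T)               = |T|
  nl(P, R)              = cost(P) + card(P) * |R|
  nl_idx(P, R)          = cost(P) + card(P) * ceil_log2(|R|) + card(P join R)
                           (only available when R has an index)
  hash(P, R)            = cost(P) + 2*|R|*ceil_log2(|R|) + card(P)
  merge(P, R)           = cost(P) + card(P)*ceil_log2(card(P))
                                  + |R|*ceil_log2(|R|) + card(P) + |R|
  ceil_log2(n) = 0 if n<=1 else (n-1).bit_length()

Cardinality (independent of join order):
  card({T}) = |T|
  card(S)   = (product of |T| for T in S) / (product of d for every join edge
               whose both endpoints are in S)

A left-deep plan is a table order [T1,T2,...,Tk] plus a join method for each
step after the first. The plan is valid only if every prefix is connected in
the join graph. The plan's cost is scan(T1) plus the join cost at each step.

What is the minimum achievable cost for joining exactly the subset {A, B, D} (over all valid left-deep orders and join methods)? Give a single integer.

6200

Selinger DP over subsets of {A,B,D}:
  {D}: scan cost=300, card=300
  {A}: scan cost=20, card=20
  {B}: scan cost=150, card=150
  {AD}: card=3000; try (A,hash)→800, (D,merge)→3140, (A,merge)→3420, (A,nl_idx)→4800, (D,hash)→5440, (D,nl)→6020 …(+1); best=800 via (A,hash)
  {BD}: card=11250; try (B,hash)→3000, (D,merge)→4500, (B,merge)→4650, (D,hash)→5700, (D,nl)→45150, (B,nl)→45300; best=3000 via (B,hash)
  {ABD}: card=112500; try (B,hash)→6200, (A,hash)→14450, (B,merge)→41150, (A,nl_idx)→171750, (A,merge)→171870, (A,nl)→228000 …(+1); best=6200 via (B,hash)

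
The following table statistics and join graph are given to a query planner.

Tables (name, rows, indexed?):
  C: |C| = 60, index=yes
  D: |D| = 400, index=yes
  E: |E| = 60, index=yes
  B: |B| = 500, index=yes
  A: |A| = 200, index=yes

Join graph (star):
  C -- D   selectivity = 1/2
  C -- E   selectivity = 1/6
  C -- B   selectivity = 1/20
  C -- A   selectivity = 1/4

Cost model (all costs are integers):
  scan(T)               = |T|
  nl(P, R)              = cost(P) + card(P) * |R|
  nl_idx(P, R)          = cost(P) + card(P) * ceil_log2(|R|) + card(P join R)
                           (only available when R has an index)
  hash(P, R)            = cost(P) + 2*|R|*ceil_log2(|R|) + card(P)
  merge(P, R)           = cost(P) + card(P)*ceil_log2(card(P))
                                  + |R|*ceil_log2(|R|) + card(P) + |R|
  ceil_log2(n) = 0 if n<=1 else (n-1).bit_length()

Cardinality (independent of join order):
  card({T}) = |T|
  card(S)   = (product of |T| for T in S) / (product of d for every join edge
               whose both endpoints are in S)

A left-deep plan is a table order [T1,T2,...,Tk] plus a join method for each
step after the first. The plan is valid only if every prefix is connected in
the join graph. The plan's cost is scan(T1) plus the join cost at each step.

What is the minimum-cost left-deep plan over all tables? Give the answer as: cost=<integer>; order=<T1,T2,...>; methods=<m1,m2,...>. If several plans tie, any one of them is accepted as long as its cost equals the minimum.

Selinger DP (subsets sized 1..n):
  {C}: scan cost=60, card=60
  {D}: scan cost=400, card=400
  {E}: scan cost=60, card=60
  {B}: scan cost=500, card=500
  {A}: scan cost=200, card=200
  {CD}: card=12000; try (C,hash)→1520, (D,merge)→4480, (C,merge)→4820, (D,hash)→7320, (D,nl_idx)→12600, (C,nl_idx)→14800 …(+2); best=1520 via (C,hash)
  {CE}: card=600; try (E,hash)→840, (C,hash)→840, (E,merge)→900, (C,merge)→900, (E,nl_idx)→1020, (C,nl_idx)→1020 …(+2); best=840 via (E,hash)
  {BC}: card=1500; try (C,hash)→1720, (B,nl_idx)→2100, (C,nl_idx)→5000, (B,merge)→5480, (C,merge)→5920, (B,hash)→9120 …(+2); best=1720 via (C,hash)
  {AC}: card=3000; try (C,hash)→1120, (A,merge)→2280, (C,merge)→2420, (A,hash)→3320, (A,nl_idx)→3540, (C,nl_idx)→4400 …(+2); best=1120 via (C,hash)
  {CDE}: card=120000; try (D,hash)→8640, (D,merge)→11440, (E,hash)→14240, (D,nl_idx)→126240, (E,merge)→181940, (E,nl_idx)→193520 …(+2); best=8640 via (D,hash)
  {BCD}: card=300000; try (D,hash)→10420, (B,hash)→22520, (D,merge)→23720, (B,merge)→186520, (D,nl_idx)→315220, (B,nl_idx)→409520 …(+2); best=10420 via (D,hash)
  {ACD}: card=600000; try (D,hash)→11320, (A,hash)→16720, (D,merge)→44120, (A,merge)→183320, (D,nl_idx)→628120, (A,nl_idx)→697520 …(+2); best=11320 via (D,hash)
  {BCE}: card=15000; try (E,hash)→3940, (B,hash)→10440, (B,merge)→12440, (E,merge)→20140, (B,nl_idx)→21240, (E,nl_idx)→25720 …(+2); best=3940 via (E,hash)
  {ACE}: card=30000; try (A,hash)→4640, (E,hash)→4840, (A,merge)→9240, (A,nl_idx)→35640, (E,merge)→40540, (E,nl_idx)→49120 …(+2); best=4640 via (A,hash)
  {ABC}: card=75000; try (A,hash)→6420, (B,hash)→13120, (A,merge)→21520, (B,merge)→45120, (A,nl_idx)→88720, (B,nl_idx)→103120 …(+2); best=6420 via (A,hash)
  {BCDE}: card=3000000; try (D,hash)→26140, (B,hash)→137640, (D,merge)→232940, (E,hash)→311140, (B,merge)→2173640, (D,nl_idx)→3138940 …(+6); best=26140 via (D,hash)
  {ACDE}: card=6000000; try (D,hash)→41840, (A,hash)→131840, (D,merge)→488640, (E,hash)→612040, (A,merge)→2170440, (D,nl_idx)→6274640 …(+6); best=41840 via (D,hash)
  {ABCD}: card=15000000; try (D,hash)→88620, (A,hash)→313620, (B,hash)→620320, (D,merge)→1360420, (A,merge)→6012220, (B,merge)→12616320 …(+6); best=88620 via (D,hash)
  {ABCE}: card=750000; try (A,hash)→22140, (B,hash)→43640, (E,hash)→82140, (A,merge)→230740, (B,merge)→489640, (A,nl_idx)→873940 …(+6); best=22140 via (A,hash)
  {ABCDE}: card=150000000; try (D,hash)→779340, (A,hash)→3029340, (B,hash)→6050840, (E,hash)→15089340, (D,merge)→15776140, (A,merge)→69027940 …(+10); best=779340 via (D,hash)

cost=779340; order=B,C,E,A,D; methods=hash,hash,hash,hash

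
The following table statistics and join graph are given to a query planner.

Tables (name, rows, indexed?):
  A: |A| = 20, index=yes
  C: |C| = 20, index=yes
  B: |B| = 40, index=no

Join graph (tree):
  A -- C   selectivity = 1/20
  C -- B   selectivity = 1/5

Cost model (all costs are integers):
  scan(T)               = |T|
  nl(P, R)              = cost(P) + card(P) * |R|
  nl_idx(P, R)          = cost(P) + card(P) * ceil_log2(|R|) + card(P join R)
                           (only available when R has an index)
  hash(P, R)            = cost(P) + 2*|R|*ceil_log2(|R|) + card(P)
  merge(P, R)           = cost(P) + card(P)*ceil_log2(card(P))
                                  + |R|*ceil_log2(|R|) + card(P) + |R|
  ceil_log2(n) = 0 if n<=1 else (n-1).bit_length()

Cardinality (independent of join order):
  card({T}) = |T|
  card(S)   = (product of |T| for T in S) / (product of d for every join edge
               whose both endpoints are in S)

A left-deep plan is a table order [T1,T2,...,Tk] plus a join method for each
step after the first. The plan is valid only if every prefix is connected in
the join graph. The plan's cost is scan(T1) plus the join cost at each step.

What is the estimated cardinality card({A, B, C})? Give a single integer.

160

Tables in S: A(20), B(40), C(20)
Edges inside S: A-C(d=20), C-B(d=5)
numerator = 20 * 40 * 20 = 16000
denominator = 20 * 5 = 100
card(S) = 16000 / 100 = 160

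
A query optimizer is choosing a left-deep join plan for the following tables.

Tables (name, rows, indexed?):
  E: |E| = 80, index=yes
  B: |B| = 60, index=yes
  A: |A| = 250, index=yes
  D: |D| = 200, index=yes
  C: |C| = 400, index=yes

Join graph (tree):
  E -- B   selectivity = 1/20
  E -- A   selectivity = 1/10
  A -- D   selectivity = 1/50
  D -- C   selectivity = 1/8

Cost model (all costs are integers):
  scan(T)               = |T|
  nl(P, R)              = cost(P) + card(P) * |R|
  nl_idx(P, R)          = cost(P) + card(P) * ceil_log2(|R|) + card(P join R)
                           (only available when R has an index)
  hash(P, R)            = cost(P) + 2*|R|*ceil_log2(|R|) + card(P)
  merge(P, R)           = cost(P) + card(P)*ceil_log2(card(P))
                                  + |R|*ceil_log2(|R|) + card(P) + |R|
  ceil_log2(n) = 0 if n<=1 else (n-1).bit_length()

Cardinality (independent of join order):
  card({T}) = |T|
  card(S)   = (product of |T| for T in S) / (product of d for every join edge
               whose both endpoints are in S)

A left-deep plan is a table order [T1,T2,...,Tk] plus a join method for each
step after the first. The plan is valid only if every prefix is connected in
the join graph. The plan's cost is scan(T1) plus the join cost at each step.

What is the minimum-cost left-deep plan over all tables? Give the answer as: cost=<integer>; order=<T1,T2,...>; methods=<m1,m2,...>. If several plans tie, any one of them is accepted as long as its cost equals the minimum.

Selinger DP (subsets sized 1..n):
  {E}: scan cost=80, card=80
  {B}: scan cost=60, card=60
  {A}: scan cost=250, card=250
  {D}: scan cost=200, card=200
  {C}: scan cost=400, card=400
  {BE}: card=240; try (E,nl_idx)→720, (B,nl_idx)→800, (B,hash)→880, (E,merge)→1120, (B,merge)→1140, (E,hash)→1240 …(+2); best=720 via (E,nl_idx)
  {AE}: card=2000; try (E,hash)→1620, (A,nl_idx)→2720, (A,merge)→2970, (E,merge)→3140, (E,nl_idx)→4000, (A,hash)→4160 …(+2); best=1620 via (E,hash)
  {AD}: card=1000; try (A,nl_idx)→2800, (D,nl_idx)→3250, (D,hash)→3700, (A,merge)→4250, (D,merge)→4300, (A,hash)→4400 …(+2); best=2800 via (A,nl_idx)
  {CD}: card=10000; try (D,hash)→4000, (C,merge)→6000, (D,merge)→6200, (C,hash)→7600, (C,nl_idx)→12000, (D,nl_idx)→13600 …(+2); best=4000 via (D,hash)
  {ABE}: card=6000; try (B,hash)→4340, (A,hash)→4960, (A,merge)→5130, (A,nl_idx)→8640, (B,nl_idx)→19620, (B,merge)→26040 …(+2); best=4340 via (B,hash)
  {ADE}: card=8000; try (E,hash)→4920, (D,hash)→6820, (E,merge)→14440, (E,nl_idx)→17800, (D,nl_idx)→25620, (D,merge)→27420 …(+2); best=4920 via (E,hash)
  {ACD}: card=50000; try (C,hash)→11000, (C,merge)→17800, (A,hash)→18000, (C,nl_idx)→61800, (A,nl_idx)→134000, (A,merge)→156250 …(+2); best=11000 via (C,hash)
  {ABDE}: card=24000; try (D,hash)→13540, (B,hash)→13640, (D,nl_idx)→76340, (B,nl_idx)→76920, (D,merge)→90140, (B,merge)→117340 …(+2); best=13540 via (D,hash)
  {ACDE}: card=400000; try (C,hash)→20120, (E,hash)→62120, (C,merge)→120920, (C,nl_idx)→476920, (E,nl_idx)→761000, (E,merge)→861640 …(+2); best=20120 via (C,hash)
  {ABCDE}: card=1200000; try (C,hash)→44740, (C,merge)→401540, (B,hash)→420840, (C,nl_idx)→1429540, (B,nl_idx)→3620120, (B,merge)→8020540 …(+2); best=44740 via (C,hash)

cost=44740; order=A,E,B,D,C; methods=hash,hash,hash,hash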